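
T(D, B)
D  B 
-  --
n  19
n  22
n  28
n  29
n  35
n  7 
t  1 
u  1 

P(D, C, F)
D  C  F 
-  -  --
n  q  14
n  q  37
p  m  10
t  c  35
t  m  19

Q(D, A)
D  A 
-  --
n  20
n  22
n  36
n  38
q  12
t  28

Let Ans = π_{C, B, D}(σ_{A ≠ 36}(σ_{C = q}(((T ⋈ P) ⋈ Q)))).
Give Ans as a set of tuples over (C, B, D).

{(q, 19, n), (q, 22, n), (q, 28, n), (q, 29, n), (q, 35, n), (q, 7, n)}

Natural join on D: {(n, 19, q, 14), (n, 19, q, 37), (n, 22, q, 14), (n, 22, q, 37), (n, 28, q, 14), (n, 28, q, 37), (n, 29, q, 14), (n, 29, q, 37), (n, 35, q, 14), (n, 35, q, 37), (n, 7, q, 14), (n, 7, q, 37), (t, 1, c, 35), (t, 1, m, 19)}
Natural join on D: {(n, 19, q, 14, 20), (n, 19, q, 14, 22), (n, 19, q, 14, 36), (n, 19, q, 14, 38), (n, 19, q, 37, 20), (n, 19, q, 37, 22), (n, 19, q, 37, 36), (n, 19, q, 37, 38), (n, 22, q, 14, 20), (n, 22, q, 14, 22), (n, 22, q, 14, 36), (n, 22, q, 14, 38), (n, 22, q, 37, 20), (n, 22, q, 37, 22), (n, 22, q, 37, 36), (n, 22, q, 37, 38), (n, 28, q, 14, 20), (n, 28, q, 14, 22), (n, 28, q, 14, 36), (n, 28, q, 14, 38), (n, 28, q, 37, 20), (n, 28, q, 37, 22), (n, 28, q, 37, 36), (n, 28, q, 37, 38), (n, 29, q, 14, 20), (n, 29, q, 14, 22), (n, 29, q, 14, 36), (n, 29, q, 14, 38), (n, 29, q, 37, 20), (n, 29, q, 37, 22), (n, 29, q, 37, 36), (n, 29, q, 37, 38), (n, 35, q, 14, 20), (n, 35, q, 14, 22), (n, 35, q, 14, 36), (n, 35, q, 14, 38), (n, 35, q, 37, 20), (n, 35, q, 37, 22), (n, 35, q, 37, 36), (n, 35, q, 37, 38), (n, 7, q, 14, 20), (n, 7, q, 14, 22), (n, 7, q, 14, 36), (n, 7, q, 14, 38), (n, 7, q, 37, 20), (n, 7, q, 37, 22), (n, 7, q, 37, 36), (n, 7, q, 37, 38), (t, 1, c, 35, 28), (t, 1, m, 19, 28)}
Filtering on C = q leaves {(n, 19, q, 14, 20), (n, 19, q, 14, 22), (n, 19, q, 14, 36), (n, 19, q, 14, 38), (n, 19, q, 37, 20), (n, 19, q, 37, 22), (n, 19, q, 37, 36), (n, 19, q, 37, 38), (n, 22, q, 14, 20), (n, 22, q, 14, 22), (n, 22, q, 14, 36), (n, 22, q, 14, 38), (n, 22, q, 37, 20), (n, 22, q, 37, 22), (n, 22, q, 37, 36), (n, 22, q, 37, 38), (n, 28, q, 14, 20), (n, 28, q, 14, 22), (n, 28, q, 14, 36), (n, 28, q, 14, 38), (n, 28, q, 37, 20), (n, 28, q, 37, 22), (n, 28, q, 37, 36), (n, 28, q, 37, 38), (n, 29, q, 14, 20), (n, 29, q, 14, 22), (n, 29, q, 14, 36), (n, 29, q, 14, 38), (n, 29, q, 37, 20), (n, 29, q, 37, 22), (n, 29, q, 37, 36), (n, 29, q, 37, 38), (n, 35, q, 14, 20), (n, 35, q, 14, 22), (n, 35, q, 14, 36), (n, 35, q, 14, 38), (n, 35, q, 37, 20), (n, 35, q, 37, 22), (n, 35, q, 37, 36), (n, 35, q, 37, 38), (n, 7, q, 14, 20), (n, 7, q, 14, 22), (n, 7, q, 14, 36), (n, 7, q, 14, 38), (n, 7, q, 37, 20), (n, 7, q, 37, 22), (n, 7, q, 37, 36), (n, 7, q, 37, 38)}.
Filtering on A ≠ 36 leaves {(n, 19, q, 14, 20), (n, 19, q, 14, 22), (n, 19, q, 14, 38), (n, 19, q, 37, 20), (n, 19, q, 37, 22), (n, 19, q, 37, 38), (n, 22, q, 14, 20), (n, 22, q, 14, 22), (n, 22, q, 14, 38), (n, 22, q, 37, 20), (n, 22, q, 37, 22), (n, 22, q, 37, 38), (n, 28, q, 14, 20), (n, 28, q, 14, 22), (n, 28, q, 14, 38), (n, 28, q, 37, 20), (n, 28, q, 37, 22), (n, 28, q, 37, 38), (n, 29, q, 14, 20), (n, 29, q, 14, 22), (n, 29, q, 14, 38), (n, 29, q, 37, 20), (n, 29, q, 37, 22), (n, 29, q, 37, 38), (n, 35, q, 14, 20), (n, 35, q, 14, 22), (n, 35, q, 14, 38), (n, 35, q, 37, 20), (n, 35, q, 37, 22), (n, 35, q, 37, 38), (n, 7, q, 14, 20), (n, 7, q, 14, 22), (n, 7, q, 14, 38), (n, 7, q, 37, 20), (n, 7, q, 37, 22), (n, 7, q, 37, 38)}.
Projecting to C, B, D (30 duplicate(s) eliminated): {(q, 19, n), (q, 22, n), (q, 28, n), (q, 29, n), (q, 35, n), (q, 7, n)}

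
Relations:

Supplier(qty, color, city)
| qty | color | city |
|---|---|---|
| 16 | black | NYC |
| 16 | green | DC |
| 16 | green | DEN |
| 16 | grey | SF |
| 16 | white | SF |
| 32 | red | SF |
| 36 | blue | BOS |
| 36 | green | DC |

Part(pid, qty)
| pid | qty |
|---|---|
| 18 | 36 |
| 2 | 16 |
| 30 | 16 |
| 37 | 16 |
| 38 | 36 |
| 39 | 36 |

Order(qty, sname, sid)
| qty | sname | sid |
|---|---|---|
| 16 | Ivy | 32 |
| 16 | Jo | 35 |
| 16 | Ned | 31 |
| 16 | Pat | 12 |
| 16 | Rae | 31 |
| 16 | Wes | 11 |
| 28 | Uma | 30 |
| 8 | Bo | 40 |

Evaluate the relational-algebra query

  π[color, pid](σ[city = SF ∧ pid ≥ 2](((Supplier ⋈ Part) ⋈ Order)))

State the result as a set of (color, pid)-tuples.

{(grey, 2), (grey, 30), (grey, 37), (white, 2), (white, 30), (white, 37)}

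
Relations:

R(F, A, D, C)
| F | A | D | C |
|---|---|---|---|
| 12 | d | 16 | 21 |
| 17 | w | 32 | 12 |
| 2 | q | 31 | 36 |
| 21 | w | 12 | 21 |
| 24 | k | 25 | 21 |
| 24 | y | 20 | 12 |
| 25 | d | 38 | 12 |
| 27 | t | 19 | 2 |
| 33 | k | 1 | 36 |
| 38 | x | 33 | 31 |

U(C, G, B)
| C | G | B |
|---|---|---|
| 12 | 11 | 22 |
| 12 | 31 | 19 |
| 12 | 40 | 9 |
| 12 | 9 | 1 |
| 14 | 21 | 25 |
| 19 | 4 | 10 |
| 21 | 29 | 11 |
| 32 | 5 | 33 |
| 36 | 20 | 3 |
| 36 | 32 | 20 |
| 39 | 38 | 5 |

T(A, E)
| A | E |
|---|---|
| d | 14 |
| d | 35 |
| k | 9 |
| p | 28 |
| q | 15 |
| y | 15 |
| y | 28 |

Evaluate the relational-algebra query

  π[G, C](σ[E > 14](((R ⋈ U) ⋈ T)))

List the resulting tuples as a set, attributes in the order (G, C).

{(11, 12), (20, 36), (29, 21), (31, 12), (32, 36), (40, 12), (9, 12)}

R ⋈ U (natural join on C): {(12, d, 16, 21, 29, 11), (17, w, 32, 12, 11, 22), (17, w, 32, 12, 31, 19), (17, w, 32, 12, 40, 9), (17, w, 32, 12, 9, 1), (2, q, 31, 36, 20, 3), (2, q, 31, 36, 32, 20), (21, w, 12, 21, 29, 11), (24, k, 25, 21, 29, 11), (24, y, 20, 12, 11, 22), (24, y, 20, 12, 31, 19), (24, y, 20, 12, 40, 9), (24, y, 20, 12, 9, 1), (25, d, 38, 12, 11, 22), (25, d, 38, 12, 31, 19), (25, d, 38, 12, 40, 9), (25, d, 38, 12, 9, 1), (33, k, 1, 36, 20, 3), (33, k, 1, 36, 32, 20)}
(R ⋈ U) ⋈ T (natural join on A): {(12, d, 16, 21, 29, 11, 14), (12, d, 16, 21, 29, 11, 35), (2, q, 31, 36, 20, 3, 15), (2, q, 31, 36, 32, 20, 15), (24, k, 25, 21, 29, 11, 9), (24, y, 20, 12, 11, 22, 15), (24, y, 20, 12, 11, 22, 28), (24, y, 20, 12, 31, 19, 15), (24, y, 20, 12, 31, 19, 28), (24, y, 20, 12, 40, 9, 15), (24, y, 20, 12, 40, 9, 28), (24, y, 20, 12, 9, 1, 15), (24, y, 20, 12, 9, 1, 28), (25, d, 38, 12, 11, 22, 14), (25, d, 38, 12, 11, 22, 35), (25, d, 38, 12, 31, 19, 14), (25, d, 38, 12, 31, 19, 35), (25, d, 38, 12, 40, 9, 14), (25, d, 38, 12, 40, 9, 35), (25, d, 38, 12, 9, 1, 14), (25, d, 38, 12, 9, 1, 35), (33, k, 1, 36, 20, 3, 9), (33, k, 1, 36, 32, 20, 9)}
Apply σ_{E > 14}; surviving tuples: {(12, d, 16, 21, 29, 11, 35), (2, q, 31, 36, 20, 3, 15), (2, q, 31, 36, 32, 20, 15), (24, y, 20, 12, 11, 22, 15), (24, y, 20, 12, 11, 22, 28), (24, y, 20, 12, 31, 19, 15), (24, y, 20, 12, 31, 19, 28), (24, y, 20, 12, 40, 9, 15), (24, y, 20, 12, 40, 9, 28), (24, y, 20, 12, 9, 1, 15), (24, y, 20, 12, 9, 1, 28), (25, d, 38, 12, 11, 22, 35), (25, d, 38, 12, 31, 19, 35), (25, d, 38, 12, 40, 9, 35), (25, d, 38, 12, 9, 1, 35)}
π_{G, C} gives {(11, 12), (20, 36), (29, 21), (31, 12), (32, 36), (40, 12), (9, 12)} (8 duplicate(s) eliminated).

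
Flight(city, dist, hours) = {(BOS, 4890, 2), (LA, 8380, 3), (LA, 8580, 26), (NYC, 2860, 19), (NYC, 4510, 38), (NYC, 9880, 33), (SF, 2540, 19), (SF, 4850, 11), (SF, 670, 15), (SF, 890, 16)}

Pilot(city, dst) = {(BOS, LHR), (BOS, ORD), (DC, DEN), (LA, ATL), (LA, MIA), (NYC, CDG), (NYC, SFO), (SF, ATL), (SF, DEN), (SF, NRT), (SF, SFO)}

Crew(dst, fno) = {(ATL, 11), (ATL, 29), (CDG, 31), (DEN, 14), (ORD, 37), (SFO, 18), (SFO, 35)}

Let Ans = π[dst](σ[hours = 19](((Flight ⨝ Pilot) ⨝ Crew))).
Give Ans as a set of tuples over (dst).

{ATL, CDG, DEN, SFO}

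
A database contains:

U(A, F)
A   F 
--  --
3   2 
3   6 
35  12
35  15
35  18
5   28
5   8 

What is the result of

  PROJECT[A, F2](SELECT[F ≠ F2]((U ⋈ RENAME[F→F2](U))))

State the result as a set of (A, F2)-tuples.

{(3, 2), (3, 6), (35, 12), (35, 15), (35, 18), (5, 28), (5, 8)}

ρ[F→F2]: schema becomes (A, F2); tuples unchanged.
Natural join on A: {(3, 2, 2), (3, 2, 6), (3, 6, 2), (3, 6, 6), (35, 12, 12), (35, 12, 15), (35, 12, 18), (35, 15, 12), (35, 15, 15), (35, 15, 18), (35, 18, 12), (35, 18, 15), (35, 18, 18), (5, 28, 28), (5, 28, 8), (5, 8, 28), (5, 8, 8)}
Selection F ≠ F2: {(3, 2, 6), (3, 6, 2), (35, 12, 15), (35, 12, 18), (35, 15, 12), (35, 15, 18), (35, 18, 12), (35, 18, 15), (5, 28, 8), (5, 8, 28)}
π_{A, F2} gives {(3, 2), (3, 6), (35, 12), (35, 15), (35, 18), (5, 28), (5, 8)} (3 duplicate(s) eliminated).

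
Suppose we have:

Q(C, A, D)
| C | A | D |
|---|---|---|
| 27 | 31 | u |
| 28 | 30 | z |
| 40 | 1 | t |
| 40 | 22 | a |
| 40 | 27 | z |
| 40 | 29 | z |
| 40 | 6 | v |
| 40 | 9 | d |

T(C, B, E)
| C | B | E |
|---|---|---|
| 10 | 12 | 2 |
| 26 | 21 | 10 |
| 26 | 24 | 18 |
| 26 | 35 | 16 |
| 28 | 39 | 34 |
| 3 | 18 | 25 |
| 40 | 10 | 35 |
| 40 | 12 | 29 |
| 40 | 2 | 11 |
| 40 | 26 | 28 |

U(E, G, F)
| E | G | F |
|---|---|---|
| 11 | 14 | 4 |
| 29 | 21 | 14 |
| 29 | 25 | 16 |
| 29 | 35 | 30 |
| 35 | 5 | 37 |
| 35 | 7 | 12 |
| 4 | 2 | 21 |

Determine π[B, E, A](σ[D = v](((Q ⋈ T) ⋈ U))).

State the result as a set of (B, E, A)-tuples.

{(10, 35, 6), (12, 29, 6), (2, 11, 6)}

Joining Q and T on C yields {(28, 30, z, 39, 34), (40, 1, t, 10, 35), (40, 1, t, 12, 29), (40, 1, t, 2, 11), (40, 1, t, 26, 28), (40, 22, a, 10, 35), (40, 22, a, 12, 29), (40, 22, a, 2, 11), (40, 22, a, 26, 28), (40, 27, z, 10, 35), (40, 27, z, 12, 29), (40, 27, z, 2, 11), (40, 27, z, 26, 28), (40, 29, z, 10, 35), (40, 29, z, 12, 29), (40, 29, z, 2, 11), (40, 29, z, 26, 28), (40, 6, v, 10, 35), (40, 6, v, 12, 29), (40, 6, v, 2, 11), (40, 6, v, 26, 28), (40, 9, d, 10, 35), (40, 9, d, 12, 29), (40, 9, d, 2, 11), (40, 9, d, 26, 28)}.
Joining (Q ⋈ T) and U on E yields {(40, 1, t, 10, 35, 5, 37), (40, 1, t, 10, 35, 7, 12), (40, 1, t, 12, 29, 21, 14), (40, 1, t, 12, 29, 25, 16), (40, 1, t, 12, 29, 35, 30), (40, 1, t, 2, 11, 14, 4), (40, 22, a, 10, 35, 5, 37), (40, 22, a, 10, 35, 7, 12), (40, 22, a, 12, 29, 21, 14), (40, 22, a, 12, 29, 25, 16), (40, 22, a, 12, 29, 35, 30), (40, 22, a, 2, 11, 14, 4), (40, 27, z, 10, 35, 5, 37), (40, 27, z, 10, 35, 7, 12), (40, 27, z, 12, 29, 21, 14), (40, 27, z, 12, 29, 25, 16), (40, 27, z, 12, 29, 35, 30), (40, 27, z, 2, 11, 14, 4), (40, 29, z, 10, 35, 5, 37), (40, 29, z, 10, 35, 7, 12), (40, 29, z, 12, 29, 21, 14), (40, 29, z, 12, 29, 25, 16), (40, 29, z, 12, 29, 35, 30), (40, 29, z, 2, 11, 14, 4), (40, 6, v, 10, 35, 5, 37), (40, 6, v, 10, 35, 7, 12), (40, 6, v, 12, 29, 21, 14), (40, 6, v, 12, 29, 25, 16), (40, 6, v, 12, 29, 35, 30), (40, 6, v, 2, 11, 14, 4), (40, 9, d, 10, 35, 5, 37), (40, 9, d, 10, 35, 7, 12), (40, 9, d, 12, 29, 21, 14), (40, 9, d, 12, 29, 25, 16), (40, 9, d, 12, 29, 35, 30), (40, 9, d, 2, 11, 14, 4)}.
Filtering on D = v leaves {(40, 6, v, 10, 35, 5, 37), (40, 6, v, 10, 35, 7, 12), (40, 6, v, 12, 29, 21, 14), (40, 6, v, 12, 29, 25, 16), (40, 6, v, 12, 29, 35, 30), (40, 6, v, 2, 11, 14, 4)}.
π_{B, E, A} gives {(10, 35, 6), (12, 29, 6), (2, 11, 6)} (3 duplicate(s) eliminated).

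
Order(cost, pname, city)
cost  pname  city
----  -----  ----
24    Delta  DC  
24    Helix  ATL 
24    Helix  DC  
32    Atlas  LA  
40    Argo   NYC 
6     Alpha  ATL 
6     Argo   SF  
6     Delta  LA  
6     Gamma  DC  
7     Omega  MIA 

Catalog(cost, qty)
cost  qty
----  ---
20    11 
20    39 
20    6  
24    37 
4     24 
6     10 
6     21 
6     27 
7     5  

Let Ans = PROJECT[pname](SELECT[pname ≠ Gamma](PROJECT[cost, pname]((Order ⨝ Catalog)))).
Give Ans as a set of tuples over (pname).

{Alpha, Argo, Delta, Helix, Omega}

Joining Order and Catalog on cost yields {(24, Delta, DC, 37), (24, Helix, ATL, 37), (24, Helix, DC, 37), (6, Alpha, ATL, 10), (6, Alpha, ATL, 21), (6, Alpha, ATL, 27), (6, Argo, SF, 10), (6, Argo, SF, 21), (6, Argo, SF, 27), (6, Delta, LA, 10), (6, Delta, LA, 21), (6, Delta, LA, 27), (6, Gamma, DC, 10), (6, Gamma, DC, 21), (6, Gamma, DC, 27), (7, Omega, MIA, 5)}.
Projecting to cost, pname (9 duplicate(s) eliminated): {(24, Delta), (24, Helix), (6, Alpha), (6, Argo), (6, Delta), (6, Gamma), (7, Omega)}
Apply σ_{pname ≠ Gamma}; surviving tuples: {(24, Delta), (24, Helix), (6, Alpha), (6, Argo), (6, Delta), (7, Omega)}
Projecting to pname (1 duplicate(s) eliminated): {Alpha, Argo, Delta, Helix, Omega}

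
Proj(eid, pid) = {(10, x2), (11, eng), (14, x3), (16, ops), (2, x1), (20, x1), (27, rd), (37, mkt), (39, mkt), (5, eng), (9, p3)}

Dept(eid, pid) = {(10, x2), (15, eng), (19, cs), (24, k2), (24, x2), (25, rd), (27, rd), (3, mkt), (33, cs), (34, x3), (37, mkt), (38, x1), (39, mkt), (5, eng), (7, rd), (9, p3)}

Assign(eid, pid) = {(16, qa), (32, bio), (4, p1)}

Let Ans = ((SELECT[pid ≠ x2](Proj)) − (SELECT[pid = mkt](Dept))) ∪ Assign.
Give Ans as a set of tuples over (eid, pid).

Selection pid ≠ x2: {(11, eng), (14, x3), (16, ops), (2, x1), (20, x1), (27, rd), (37, mkt), (39, mkt), (5, eng), (9, p3)}
Selection pid = mkt: {(3, mkt), (37, mkt), (39, mkt)}
Taking the difference: {(11, eng), (14, x3), (16, ops), (2, x1), (20, x1), (27, rd), (5, eng), (9, p3)}
Taking the union: {(11, eng), (14, x3), (16, ops), (16, qa), (2, x1), (20, x1), (27, rd), (32, bio), (4, p1), (5, eng), (9, p3)}

{(11, eng), (14, x3), (16, ops), (16, qa), (2, x1), (20, x1), (27, rd), (32, bio), (4, p1), (5, eng), (9, p3)}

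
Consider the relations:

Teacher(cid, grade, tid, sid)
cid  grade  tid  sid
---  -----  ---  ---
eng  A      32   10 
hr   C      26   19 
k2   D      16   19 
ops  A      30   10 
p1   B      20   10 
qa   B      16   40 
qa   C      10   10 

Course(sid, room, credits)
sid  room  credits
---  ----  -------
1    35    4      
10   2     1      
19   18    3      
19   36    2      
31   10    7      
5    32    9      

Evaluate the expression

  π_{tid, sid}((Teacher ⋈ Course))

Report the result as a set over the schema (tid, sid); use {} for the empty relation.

{(10, 10), (16, 19), (20, 10), (26, 19), (30, 10), (32, 10)}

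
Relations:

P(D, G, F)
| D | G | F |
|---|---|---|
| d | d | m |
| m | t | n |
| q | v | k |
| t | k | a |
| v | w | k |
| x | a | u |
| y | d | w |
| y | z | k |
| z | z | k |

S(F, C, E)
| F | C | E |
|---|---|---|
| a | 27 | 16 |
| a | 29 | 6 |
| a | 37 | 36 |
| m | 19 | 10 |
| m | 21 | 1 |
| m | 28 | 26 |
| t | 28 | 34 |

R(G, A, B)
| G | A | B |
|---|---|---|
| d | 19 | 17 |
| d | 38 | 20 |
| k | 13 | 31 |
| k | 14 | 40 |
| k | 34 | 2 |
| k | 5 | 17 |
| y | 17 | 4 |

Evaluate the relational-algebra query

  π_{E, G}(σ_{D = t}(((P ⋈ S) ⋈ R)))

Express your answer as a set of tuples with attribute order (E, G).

Natural join on F: {(d, d, m, 19, 10), (d, d, m, 21, 1), (d, d, m, 28, 26), (t, k, a, 27, 16), (t, k, a, 29, 6), (t, k, a, 37, 36)}
Natural join on G: {(d, d, m, 19, 10, 19, 17), (d, d, m, 19, 10, 38, 20), (d, d, m, 21, 1, 19, 17), (d, d, m, 21, 1, 38, 20), (d, d, m, 28, 26, 19, 17), (d, d, m, 28, 26, 38, 20), (t, k, a, 27, 16, 13, 31), (t, k, a, 27, 16, 14, 40), (t, k, a, 27, 16, 34, 2), (t, k, a, 27, 16, 5, 17), (t, k, a, 29, 6, 13, 31), (t, k, a, 29, 6, 14, 40), (t, k, a, 29, 6, 34, 2), (t, k, a, 29, 6, 5, 17), (t, k, a, 37, 36, 13, 31), (t, k, a, 37, 36, 14, 40), (t, k, a, 37, 36, 34, 2), (t, k, a, 37, 36, 5, 17)}
Apply σ_{D = t}; surviving tuples: {(t, k, a, 27, 16, 13, 31), (t, k, a, 27, 16, 14, 40), (t, k, a, 27, 16, 34, 2), (t, k, a, 27, 16, 5, 17), (t, k, a, 29, 6, 13, 31), (t, k, a, 29, 6, 14, 40), (t, k, a, 29, 6, 34, 2), (t, k, a, 29, 6, 5, 17), (t, k, a, 37, 36, 13, 31), (t, k, a, 37, 36, 14, 40), (t, k, a, 37, 36, 34, 2), (t, k, a, 37, 36, 5, 17)}
Keep only column(s) E, G (9 duplicate(s) eliminated): {(16, k), (36, k), (6, k)}

{(16, k), (36, k), (6, k)}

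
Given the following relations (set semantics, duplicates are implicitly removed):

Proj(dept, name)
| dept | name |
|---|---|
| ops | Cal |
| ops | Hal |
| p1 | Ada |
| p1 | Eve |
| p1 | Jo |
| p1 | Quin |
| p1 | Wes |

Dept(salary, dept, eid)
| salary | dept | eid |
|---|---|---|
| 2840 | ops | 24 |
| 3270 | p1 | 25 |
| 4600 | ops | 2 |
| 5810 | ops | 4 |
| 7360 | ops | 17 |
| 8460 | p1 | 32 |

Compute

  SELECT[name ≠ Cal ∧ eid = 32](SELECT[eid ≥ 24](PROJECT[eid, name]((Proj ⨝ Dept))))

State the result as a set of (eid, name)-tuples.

{(32, Ada), (32, Eve), (32, Jo), (32, Quin), (32, Wes)}

Joining Proj and Dept on dept yields {(ops, Cal, 2840, 24), (ops, Cal, 4600, 2), (ops, Cal, 5810, 4), (ops, Cal, 7360, 17), (ops, Hal, 2840, 24), (ops, Hal, 4600, 2), (ops, Hal, 5810, 4), (ops, Hal, 7360, 17), (p1, Ada, 3270, 25), (p1, Ada, 8460, 32), (p1, Eve, 3270, 25), (p1, Eve, 8460, 32), (p1, Jo, 3270, 25), (p1, Jo, 8460, 32), (p1, Quin, 3270, 25), (p1, Quin, 8460, 32), (p1, Wes, 3270, 25), (p1, Wes, 8460, 32)}.
Projecting to eid, name: {(17, Cal), (17, Hal), (2, Cal), (2, Hal), (24, Cal), (24, Hal), (25, Ada), (25, Eve), (25, Jo), (25, Quin), (25, Wes), (32, Ada), (32, Eve), (32, Jo), (32, Quin), (32, Wes), (4, Cal), (4, Hal)}
Apply σ_{eid ≥ 24}; surviving tuples: {(24, Cal), (24, Hal), (25, Ada), (25, Eve), (25, Jo), (25, Quin), (25, Wes), (32, Ada), (32, Eve), (32, Jo), (32, Quin), (32, Wes)}
Apply σ_{name ≠ Cal ∧ eid = 32}; surviving tuples: {(32, Ada), (32, Eve), (32, Jo), (32, Quin), (32, Wes)}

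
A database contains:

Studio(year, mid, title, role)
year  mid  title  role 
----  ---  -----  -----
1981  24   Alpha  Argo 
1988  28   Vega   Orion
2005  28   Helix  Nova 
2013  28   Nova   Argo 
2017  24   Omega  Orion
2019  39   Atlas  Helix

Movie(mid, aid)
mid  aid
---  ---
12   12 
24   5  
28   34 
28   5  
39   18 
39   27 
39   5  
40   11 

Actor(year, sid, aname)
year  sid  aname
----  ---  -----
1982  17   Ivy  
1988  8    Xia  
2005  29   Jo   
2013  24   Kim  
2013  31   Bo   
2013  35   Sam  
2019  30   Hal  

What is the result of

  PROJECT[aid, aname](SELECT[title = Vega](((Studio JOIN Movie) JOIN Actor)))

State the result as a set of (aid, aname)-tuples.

{(34, Xia), (5, Xia)}

Joining Studio and Movie on mid yields {(1981, 24, Alpha, Argo, 5), (1988, 28, Vega, Orion, 34), (1988, 28, Vega, Orion, 5), (2005, 28, Helix, Nova, 34), (2005, 28, Helix, Nova, 5), (2013, 28, Nova, Argo, 34), (2013, 28, Nova, Argo, 5), (2017, 24, Omega, Orion, 5), (2019, 39, Atlas, Helix, 18), (2019, 39, Atlas, Helix, 27), (2019, 39, Atlas, Helix, 5)}.
Joining (Studio JOIN Movie) and Actor on year yields {(1988, 28, Vega, Orion, 34, 8, Xia), (1988, 28, Vega, Orion, 5, 8, Xia), (2005, 28, Helix, Nova, 34, 29, Jo), (2005, 28, Helix, Nova, 5, 29, Jo), (2013, 28, Nova, Argo, 34, 24, Kim), (2013, 28, Nova, Argo, 34, 31, Bo), (2013, 28, Nova, Argo, 34, 35, Sam), (2013, 28, Nova, Argo, 5, 24, Kim), (2013, 28, Nova, Argo, 5, 31, Bo), (2013, 28, Nova, Argo, 5, 35, Sam), (2019, 39, Atlas, Helix, 18, 30, Hal), (2019, 39, Atlas, Helix, 27, 30, Hal), (2019, 39, Atlas, Helix, 5, 30, Hal)}.
Selection title = Vega: {(1988, 28, Vega, Orion, 34, 8, Xia), (1988, 28, Vega, Orion, 5, 8, Xia)}
π_{aid, aname} gives {(34, Xia), (5, Xia)}.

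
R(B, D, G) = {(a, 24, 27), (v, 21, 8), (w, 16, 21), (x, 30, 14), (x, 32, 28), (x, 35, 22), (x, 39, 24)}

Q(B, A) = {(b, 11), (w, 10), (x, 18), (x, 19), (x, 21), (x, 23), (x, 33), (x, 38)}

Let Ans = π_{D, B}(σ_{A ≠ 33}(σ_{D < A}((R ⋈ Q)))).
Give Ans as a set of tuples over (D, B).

R ⋈ Q (natural join on B): {(w, 16, 21, 10), (x, 30, 14, 18), (x, 30, 14, 19), (x, 30, 14, 21), (x, 30, 14, 23), (x, 30, 14, 33), (x, 30, 14, 38), (x, 32, 28, 18), (x, 32, 28, 19), (x, 32, 28, 21), (x, 32, 28, 23), (x, 32, 28, 33), (x, 32, 28, 38), (x, 35, 22, 18), (x, 35, 22, 19), (x, 35, 22, 21), (x, 35, 22, 23), (x, 35, 22, 33), (x, 35, 22, 38), (x, 39, 24, 18), (x, 39, 24, 19), (x, 39, 24, 21), (x, 39, 24, 23), (x, 39, 24, 33), (x, 39, 24, 38)}
Selection D < A: {(x, 30, 14, 33), (x, 30, 14, 38), (x, 32, 28, 33), (x, 32, 28, 38), (x, 35, 22, 38)}
Selection A ≠ 33: {(x, 30, 14, 38), (x, 32, 28, 38), (x, 35, 22, 38)}
Projecting to D, B: {(30, x), (32, x), (35, x)}

{(30, x), (32, x), (35, x)}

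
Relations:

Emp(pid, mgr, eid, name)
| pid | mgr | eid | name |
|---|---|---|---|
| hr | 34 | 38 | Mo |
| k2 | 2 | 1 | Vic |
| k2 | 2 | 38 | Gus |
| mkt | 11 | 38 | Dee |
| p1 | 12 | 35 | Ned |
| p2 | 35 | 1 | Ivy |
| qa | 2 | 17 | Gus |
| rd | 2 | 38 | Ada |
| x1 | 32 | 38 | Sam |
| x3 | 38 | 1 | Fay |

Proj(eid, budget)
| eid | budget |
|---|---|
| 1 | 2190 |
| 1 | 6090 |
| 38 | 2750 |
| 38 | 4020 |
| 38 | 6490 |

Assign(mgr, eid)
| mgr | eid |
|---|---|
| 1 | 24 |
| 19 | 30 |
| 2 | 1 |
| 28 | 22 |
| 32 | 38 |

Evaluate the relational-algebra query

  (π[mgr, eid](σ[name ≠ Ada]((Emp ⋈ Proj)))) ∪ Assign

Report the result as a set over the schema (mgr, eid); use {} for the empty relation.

{(1, 24), (11, 38), (19, 30), (2, 1), (2, 38), (28, 22), (32, 38), (34, 38), (35, 1), (38, 1)}

Natural join on eid: {(hr, 34, 38, Mo, 2750), (hr, 34, 38, Mo, 4020), (hr, 34, 38, Mo, 6490), (k2, 2, 1, Vic, 2190), (k2, 2, 1, Vic, 6090), (k2, 2, 38, Gus, 2750), (k2, 2, 38, Gus, 4020), (k2, 2, 38, Gus, 6490), (mkt, 11, 38, Dee, 2750), (mkt, 11, 38, Dee, 4020), (mkt, 11, 38, Dee, 6490), (p2, 35, 1, Ivy, 2190), (p2, 35, 1, Ivy, 6090), (rd, 2, 38, Ada, 2750), (rd, 2, 38, Ada, 4020), (rd, 2, 38, Ada, 6490), (x1, 32, 38, Sam, 2750), (x1, 32, 38, Sam, 4020), (x1, 32, 38, Sam, 6490), (x3, 38, 1, Fay, 2190), (x3, 38, 1, Fay, 6090)}
σ[name ≠ Ada]: keep tuples satisfying name ≠ Ada → {(hr, 34, 38, Mo, 2750), (hr, 34, 38, Mo, 4020), (hr, 34, 38, Mo, 6490), (k2, 2, 1, Vic, 2190), (k2, 2, 1, Vic, 6090), (k2, 2, 38, Gus, 2750), (k2, 2, 38, Gus, 4020), (k2, 2, 38, Gus, 6490), (mkt, 11, 38, Dee, 2750), (mkt, 11, 38, Dee, 4020), (mkt, 11, 38, Dee, 6490), (p2, 35, 1, Ivy, 2190), (p2, 35, 1, Ivy, 6090), (x1, 32, 38, Sam, 2750), (x1, 32, 38, Sam, 4020), (x1, 32, 38, Sam, 6490), (x3, 38, 1, Fay, 2190), (x3, 38, 1, Fay, 6090)}
π_{mgr, eid} gives {(11, 38), (2, 1), (2, 38), (32, 38), (34, 38), (35, 1), (38, 1)} (11 duplicate(s) eliminated).
Union: {(11, 38), (2, 1), (2, 38), (32, 38), (34, 38), (35, 1), (38, 1)} with {(1, 24), (19, 30), (2, 1), (28, 22), (32, 38)} → {(1, 24), (11, 38), (19, 30), (2, 1), (2, 38), (28, 22), (32, 38), (34, 38), (35, 1), (38, 1)}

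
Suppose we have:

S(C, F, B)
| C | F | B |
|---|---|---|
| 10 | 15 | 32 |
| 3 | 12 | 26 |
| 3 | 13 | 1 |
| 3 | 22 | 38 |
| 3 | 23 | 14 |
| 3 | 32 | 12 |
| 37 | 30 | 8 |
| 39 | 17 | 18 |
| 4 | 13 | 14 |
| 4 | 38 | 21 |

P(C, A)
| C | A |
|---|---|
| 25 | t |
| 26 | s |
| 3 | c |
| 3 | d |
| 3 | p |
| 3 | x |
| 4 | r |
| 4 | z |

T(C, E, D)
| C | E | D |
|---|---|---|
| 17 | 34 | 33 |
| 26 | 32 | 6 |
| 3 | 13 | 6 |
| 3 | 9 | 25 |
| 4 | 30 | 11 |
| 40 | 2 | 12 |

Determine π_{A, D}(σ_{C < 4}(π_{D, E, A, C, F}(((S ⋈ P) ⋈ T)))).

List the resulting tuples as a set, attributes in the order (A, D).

S ⋈ P (natural join on C): {(3, 12, 26, c), (3, 12, 26, d), (3, 12, 26, p), (3, 12, 26, x), (3, 13, 1, c), (3, 13, 1, d), (3, 13, 1, p), (3, 13, 1, x), (3, 22, 38, c), (3, 22, 38, d), (3, 22, 38, p), (3, 22, 38, x), (3, 23, 14, c), (3, 23, 14, d), (3, 23, 14, p), (3, 23, 14, x), (3, 32, 12, c), (3, 32, 12, d), (3, 32, 12, p), (3, 32, 12, x), (4, 13, 14, r), (4, 13, 14, z), (4, 38, 21, r), (4, 38, 21, z)}
(S ⋈ P) ⋈ T (natural join on C): {(3, 12, 26, c, 13, 6), (3, 12, 26, c, 9, 25), (3, 12, 26, d, 13, 6), (3, 12, 26, d, 9, 25), (3, 12, 26, p, 13, 6), (3, 12, 26, p, 9, 25), (3, 12, 26, x, 13, 6), (3, 12, 26, x, 9, 25), (3, 13, 1, c, 13, 6), (3, 13, 1, c, 9, 25), (3, 13, 1, d, 13, 6), (3, 13, 1, d, 9, 25), (3, 13, 1, p, 13, 6), (3, 13, 1, p, 9, 25), (3, 13, 1, x, 13, 6), (3, 13, 1, x, 9, 25), (3, 22, 38, c, 13, 6), (3, 22, 38, c, 9, 25), (3, 22, 38, d, 13, 6), (3, 22, 38, d, 9, 25), (3, 22, 38, p, 13, 6), (3, 22, 38, p, 9, 25), (3, 22, 38, x, 13, 6), (3, 22, 38, x, 9, 25), (3, 23, 14, c, 13, 6), (3, 23, 14, c, 9, 25), (3, 23, 14, d, 13, 6), (3, 23, 14, d, 9, 25), (3, 23, 14, p, 13, 6), (3, 23, 14, p, 9, 25), (3, 23, 14, x, 13, 6), (3, 23, 14, x, 9, 25), (3, 32, 12, c, 13, 6), (3, 32, 12, c, 9, 25), (3, 32, 12, d, 13, 6), (3, 32, 12, d, 9, 25), (3, 32, 12, p, 13, 6), (3, 32, 12, p, 9, 25), (3, 32, 12, x, 13, 6), (3, 32, 12, x, 9, 25), (4, 13, 14, r, 30, 11), (4, 13, 14, z, 30, 11), (4, 38, 21, r, 30, 11), (4, 38, 21, z, 30, 11)}
Keep only column(s) D, E, A, C, F: {(11, 30, r, 4, 13), (11, 30, r, 4, 38), (11, 30, z, 4, 13), (11, 30, z, 4, 38), (25, 9, c, 3, 12), (25, 9, c, 3, 13), (25, 9, c, 3, 22), (25, 9, c, 3, 23), (25, 9, c, 3, 32), (25, 9, d, 3, 12), (25, 9, d, 3, 13), (25, 9, d, 3, 22), (25, 9, d, 3, 23), (25, 9, d, 3, 32), (25, 9, p, 3, 12), (25, 9, p, 3, 13), (25, 9, p, 3, 22), (25, 9, p, 3, 23), (25, 9, p, 3, 32), (25, 9, x, 3, 12), (25, 9, x, 3, 13), (25, 9, x, 3, 22), (25, 9, x, 3, 23), (25, 9, x, 3, 32), (6, 13, c, 3, 12), (6, 13, c, 3, 13), (6, 13, c, 3, 22), (6, 13, c, 3, 23), (6, 13, c, 3, 32), (6, 13, d, 3, 12), (6, 13, d, 3, 13), (6, 13, d, 3, 22), (6, 13, d, 3, 23), (6, 13, d, 3, 32), (6, 13, p, 3, 12), (6, 13, p, 3, 13), (6, 13, p, 3, 22), (6, 13, p, 3, 23), (6, 13, p, 3, 32), (6, 13, x, 3, 12), (6, 13, x, 3, 13), (6, 13, x, 3, 22), (6, 13, x, 3, 23), (6, 13, x, 3, 32)}
Selection C < 4: {(25, 9, c, 3, 12), (25, 9, c, 3, 13), (25, 9, c, 3, 22), (25, 9, c, 3, 23), (25, 9, c, 3, 32), (25, 9, d, 3, 12), (25, 9, d, 3, 13), (25, 9, d, 3, 22), (25, 9, d, 3, 23), (25, 9, d, 3, 32), (25, 9, p, 3, 12), (25, 9, p, 3, 13), (25, 9, p, 3, 22), (25, 9, p, 3, 23), (25, 9, p, 3, 32), (25, 9, x, 3, 12), (25, 9, x, 3, 13), (25, 9, x, 3, 22), (25, 9, x, 3, 23), (25, 9, x, 3, 32), (6, 13, c, 3, 12), (6, 13, c, 3, 13), (6, 13, c, 3, 22), (6, 13, c, 3, 23), (6, 13, c, 3, 32), (6, 13, d, 3, 12), (6, 13, d, 3, 13), (6, 13, d, 3, 22), (6, 13, d, 3, 23), (6, 13, d, 3, 32), (6, 13, p, 3, 12), (6, 13, p, 3, 13), (6, 13, p, 3, 22), (6, 13, p, 3, 23), (6, 13, p, 3, 32), (6, 13, x, 3, 12), (6, 13, x, 3, 13), (6, 13, x, 3, 22), (6, 13, x, 3, 23), (6, 13, x, 3, 32)}
Keep only column(s) A, D (32 duplicate(s) eliminated): {(c, 25), (c, 6), (d, 25), (d, 6), (p, 25), (p, 6), (x, 25), (x, 6)}

{(c, 25), (c, 6), (d, 25), (d, 6), (p, 25), (p, 6), (x, 25), (x, 6)}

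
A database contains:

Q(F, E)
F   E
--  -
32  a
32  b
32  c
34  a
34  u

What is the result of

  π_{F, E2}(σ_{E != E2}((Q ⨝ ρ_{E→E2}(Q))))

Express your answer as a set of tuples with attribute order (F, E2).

ρ[E→E2]: schema becomes (F, E2); tuples unchanged.
Joining Q and ρ_{E→E2}(Q) on F yields {(32, a, a), (32, a, b), (32, a, c), (32, b, a), (32, b, b), (32, b, c), (32, c, a), (32, c, b), (32, c, c), (34, a, a), (34, a, u), (34, u, a), (34, u, u)}.
Selection E != E2: {(32, a, b), (32, a, c), (32, b, a), (32, b, c), (32, c, a), (32, c, b), (34, a, u), (34, u, a)}
π_{F, E2} gives {(32, a), (32, b), (32, c), (34, a), (34, u)} (3 duplicate(s) eliminated).

{(32, a), (32, b), (32, c), (34, a), (34, u)}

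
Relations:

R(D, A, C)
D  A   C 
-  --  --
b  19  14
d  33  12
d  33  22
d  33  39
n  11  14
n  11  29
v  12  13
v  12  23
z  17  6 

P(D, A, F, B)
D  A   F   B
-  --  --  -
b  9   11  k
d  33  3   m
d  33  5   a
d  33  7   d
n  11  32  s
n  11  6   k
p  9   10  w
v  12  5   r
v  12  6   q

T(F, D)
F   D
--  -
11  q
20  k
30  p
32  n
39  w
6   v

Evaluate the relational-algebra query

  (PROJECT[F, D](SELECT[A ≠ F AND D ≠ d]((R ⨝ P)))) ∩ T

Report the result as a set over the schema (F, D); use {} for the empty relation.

R ⋈ P (natural join on D, A): {(d, 33, 12, 3, m), (d, 33, 12, 5, a), (d, 33, 12, 7, d), (d, 33, 22, 3, m), (d, 33, 22, 5, a), (d, 33, 22, 7, d), (d, 33, 39, 3, m), (d, 33, 39, 5, a), (d, 33, 39, 7, d), (n, 11, 14, 32, s), (n, 11, 14, 6, k), (n, 11, 29, 32, s), (n, 11, 29, 6, k), (v, 12, 13, 5, r), (v, 12, 13, 6, q), (v, 12, 23, 5, r), (v, 12, 23, 6, q)}
Apply σ_{A ≠ F AND D ≠ d}; surviving tuples: {(n, 11, 14, 32, s), (n, 11, 14, 6, k), (n, 11, 29, 32, s), (n, 11, 29, 6, k), (v, 12, 13, 5, r), (v, 12, 13, 6, q), (v, 12, 23, 5, r), (v, 12, 23, 6, q)}
Keep only column(s) F, D (4 duplicate(s) eliminated): {(32, n), (5, v), (6, n), (6, v)}
Intersection: {(32, n), (5, v), (6, n), (6, v)} with {(11, q), (20, k), (30, p), (32, n), (39, w), (6, v)} → {(32, n), (6, v)}

{(32, n), (6, v)}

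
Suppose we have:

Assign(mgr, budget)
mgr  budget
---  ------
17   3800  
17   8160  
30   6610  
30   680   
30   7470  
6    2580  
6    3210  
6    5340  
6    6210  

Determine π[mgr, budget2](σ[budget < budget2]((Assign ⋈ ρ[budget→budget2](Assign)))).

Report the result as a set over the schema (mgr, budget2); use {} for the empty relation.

ρ[budget→budget2]: schema becomes (mgr, budget2); tuples unchanged.
Assign ⋈ ρ[budget→budget2](Assign) (natural join on mgr): {(17, 3800, 3800), (17, 3800, 8160), (17, 8160, 3800), (17, 8160, 8160), (30, 6610, 6610), (30, 6610, 680), (30, 6610, 7470), (30, 680, 6610), (30, 680, 680), (30, 680, 7470), (30, 7470, 6610), (30, 7470, 680), (30, 7470, 7470), (6, 2580, 2580), (6, 2580, 3210), (6, 2580, 5340), (6, 2580, 6210), (6, 3210, 2580), (6, 3210, 3210), (6, 3210, 5340), (6, 3210, 6210), (6, 5340, 2580), (6, 5340, 3210), (6, 5340, 5340), (6, 5340, 6210), (6, 6210, 2580), (6, 6210, 3210), (6, 6210, 5340), (6, 6210, 6210)}
σ[budget < budget2]: keep tuples satisfying budget < budget2 → {(17, 3800, 8160), (30, 6610, 7470), (30, 680, 6610), (30, 680, 7470), (6, 2580, 3210), (6, 2580, 5340), (6, 2580, 6210), (6, 3210, 5340), (6, 3210, 6210), (6, 5340, 6210)}
Projecting to mgr, budget2 (4 duplicate(s) eliminated): {(17, 8160), (30, 6610), (30, 7470), (6, 3210), (6, 5340), (6, 6210)}

{(17, 8160), (30, 6610), (30, 7470), (6, 3210), (6, 5340), (6, 6210)}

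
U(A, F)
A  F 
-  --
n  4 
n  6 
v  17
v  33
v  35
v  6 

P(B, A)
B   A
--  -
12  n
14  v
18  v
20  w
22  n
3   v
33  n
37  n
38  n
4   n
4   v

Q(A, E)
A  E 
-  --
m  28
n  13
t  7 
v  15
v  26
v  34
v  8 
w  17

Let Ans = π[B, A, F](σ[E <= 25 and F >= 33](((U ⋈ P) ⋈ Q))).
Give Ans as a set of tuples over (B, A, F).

{(14, v, 33), (14, v, 35), (18, v, 33), (18, v, 35), (3, v, 33), (3, v, 35), (4, v, 33), (4, v, 35)}

Natural join on A: {(n, 4, 12), (n, 4, 22), (n, 4, 33), (n, 4, 37), (n, 4, 38), (n, 4, 4), (n, 6, 12), (n, 6, 22), (n, 6, 33), (n, 6, 37), (n, 6, 38), (n, 6, 4), (v, 17, 14), (v, 17, 18), (v, 17, 3), (v, 17, 4), (v, 33, 14), (v, 33, 18), (v, 33, 3), (v, 33, 4), (v, 35, 14), (v, 35, 18), (v, 35, 3), (v, 35, 4), (v, 6, 14), (v, 6, 18), (v, 6, 3), (v, 6, 4)}
Natural join on A: {(n, 4, 12, 13), (n, 4, 22, 13), (n, 4, 33, 13), (n, 4, 37, 13), (n, 4, 38, 13), (n, 4, 4, 13), (n, 6, 12, 13), (n, 6, 22, 13), (n, 6, 33, 13), (n, 6, 37, 13), (n, 6, 38, 13), (n, 6, 4, 13), (v, 17, 14, 15), (v, 17, 14, 26), (v, 17, 14, 34), (v, 17, 14, 8), (v, 17, 18, 15), (v, 17, 18, 26), (v, 17, 18, 34), (v, 17, 18, 8), (v, 17, 3, 15), (v, 17, 3, 26), (v, 17, 3, 34), (v, 17, 3, 8), (v, 17, 4, 15), (v, 17, 4, 26), (v, 17, 4, 34), (v, 17, 4, 8), (v, 33, 14, 15), (v, 33, 14, 26), (v, 33, 14, 34), (v, 33, 14, 8), (v, 33, 18, 15), (v, 33, 18, 26), (v, 33, 18, 34), (v, 33, 18, 8), (v, 33, 3, 15), (v, 33, 3, 26), (v, 33, 3, 34), (v, 33, 3, 8), (v, 33, 4, 15), (v, 33, 4, 26), (v, 33, 4, 34), (v, 33, 4, 8), (v, 35, 14, 15), (v, 35, 14, 26), (v, 35, 14, 34), (v, 35, 14, 8), (v, 35, 18, 15), (v, 35, 18, 26), (v, 35, 18, 34), (v, 35, 18, 8), (v, 35, 3, 15), (v, 35, 3, 26), (v, 35, 3, 34), (v, 35, 3, 8), (v, 35, 4, 15), (v, 35, 4, 26), (v, 35, 4, 34), (v, 35, 4, 8), (v, 6, 14, 15), (v, 6, 14, 26), (v, 6, 14, 34), (v, 6, 14, 8), (v, 6, 18, 15), (v, 6, 18, 26), (v, 6, 18, 34), (v, 6, 18, 8), (v, 6, 3, 15), (v, 6, 3, 26), (v, 6, 3, 34), (v, 6, 3, 8), (v, 6, 4, 15), (v, 6, 4, 26), (v, 6, 4, 34), (v, 6, 4, 8)}
Filtering on E <= 25 and F >= 33 leaves {(v, 33, 14, 15), (v, 33, 14, 8), (v, 33, 18, 15), (v, 33, 18, 8), (v, 33, 3, 15), (v, 33, 3, 8), (v, 33, 4, 15), (v, 33, 4, 8), (v, 35, 14, 15), (v, 35, 14, 8), (v, 35, 18, 15), (v, 35, 18, 8), (v, 35, 3, 15), (v, 35, 3, 8), (v, 35, 4, 15), (v, 35, 4, 8)}.
π[B, A, F]: project onto (B, A, F) (8 duplicate(s) eliminated) → {(14, v, 33), (14, v, 35), (18, v, 33), (18, v, 35), (3, v, 33), (3, v, 35), (4, v, 33), (4, v, 35)}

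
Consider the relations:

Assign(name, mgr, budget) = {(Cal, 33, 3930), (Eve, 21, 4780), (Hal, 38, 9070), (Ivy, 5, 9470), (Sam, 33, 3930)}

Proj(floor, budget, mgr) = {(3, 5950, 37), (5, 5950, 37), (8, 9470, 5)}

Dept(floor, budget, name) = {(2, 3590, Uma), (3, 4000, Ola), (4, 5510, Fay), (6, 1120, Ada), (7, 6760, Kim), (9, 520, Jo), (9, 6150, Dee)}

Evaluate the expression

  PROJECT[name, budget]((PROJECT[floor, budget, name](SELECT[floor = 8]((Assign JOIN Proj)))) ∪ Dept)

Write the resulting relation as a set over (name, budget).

{(Ada, 1120), (Dee, 6150), (Fay, 5510), (Ivy, 9470), (Jo, 520), (Kim, 6760), (Ola, 4000), (Uma, 3590)}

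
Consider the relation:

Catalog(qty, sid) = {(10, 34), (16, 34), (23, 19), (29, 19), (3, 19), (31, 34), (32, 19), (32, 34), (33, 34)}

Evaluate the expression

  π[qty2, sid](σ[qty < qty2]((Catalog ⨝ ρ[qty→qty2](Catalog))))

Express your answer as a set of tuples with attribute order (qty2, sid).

{(16, 34), (23, 19), (29, 19), (31, 34), (32, 19), (32, 34), (33, 34)}

ρ[qty→qty2]: schema becomes (qty2, sid); tuples unchanged.
Natural join on sid: {(10, 34, 10), (10, 34, 16), (10, 34, 31), (10, 34, 32), (10, 34, 33), (16, 34, 10), (16, 34, 16), (16, 34, 31), (16, 34, 32), (16, 34, 33), (23, 19, 23), (23, 19, 29), (23, 19, 3), (23, 19, 32), (29, 19, 23), (29, 19, 29), (29, 19, 3), (29, 19, 32), (3, 19, 23), (3, 19, 29), (3, 19, 3), (3, 19, 32), (31, 34, 10), (31, 34, 16), (31, 34, 31), (31, 34, 32), (31, 34, 33), (32, 19, 23), (32, 19, 29), (32, 19, 3), (32, 19, 32), (32, 34, 10), (32, 34, 16), (32, 34, 31), (32, 34, 32), (32, 34, 33), (33, 34, 10), (33, 34, 16), (33, 34, 31), (33, 34, 32), (33, 34, 33)}
Apply σ_{qty < qty2}; surviving tuples: {(10, 34, 16), (10, 34, 31), (10, 34, 32), (10, 34, 33), (16, 34, 31), (16, 34, 32), (16, 34, 33), (23, 19, 29), (23, 19, 32), (29, 19, 32), (3, 19, 23), (3, 19, 29), (3, 19, 32), (31, 34, 32), (31, 34, 33), (32, 34, 33)}
Projecting to qty2, sid (9 duplicate(s) eliminated): {(16, 34), (23, 19), (29, 19), (31, 34), (32, 19), (32, 34), (33, 34)}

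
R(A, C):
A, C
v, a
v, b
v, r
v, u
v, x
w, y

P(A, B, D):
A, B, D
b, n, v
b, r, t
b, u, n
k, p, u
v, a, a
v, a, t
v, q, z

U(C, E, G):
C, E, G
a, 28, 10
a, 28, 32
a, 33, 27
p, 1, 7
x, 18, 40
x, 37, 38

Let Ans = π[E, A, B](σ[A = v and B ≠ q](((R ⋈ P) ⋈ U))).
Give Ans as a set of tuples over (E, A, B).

{(18, v, a), (28, v, a), (33, v, a), (37, v, a)}

R ⋈ P (natural join on A): {(v, a, a, a), (v, a, a, t), (v, a, q, z), (v, b, a, a), (v, b, a, t), (v, b, q, z), (v, r, a, a), (v, r, a, t), (v, r, q, z), (v, u, a, a), (v, u, a, t), (v, u, q, z), (v, x, a, a), (v, x, a, t), (v, x, q, z)}
(R ⋈ P) ⋈ U (natural join on C): {(v, a, a, a, 28, 10), (v, a, a, a, 28, 32), (v, a, a, a, 33, 27), (v, a, a, t, 28, 10), (v, a, a, t, 28, 32), (v, a, a, t, 33, 27), (v, a, q, z, 28, 10), (v, a, q, z, 28, 32), (v, a, q, z, 33, 27), (v, x, a, a, 18, 40), (v, x, a, a, 37, 38), (v, x, a, t, 18, 40), (v, x, a, t, 37, 38), (v, x, q, z, 18, 40), (v, x, q, z, 37, 38)}
Selection A = v and B ≠ q: {(v, a, a, a, 28, 10), (v, a, a, a, 28, 32), (v, a, a, a, 33, 27), (v, a, a, t, 28, 10), (v, a, a, t, 28, 32), (v, a, a, t, 33, 27), (v, x, a, a, 18, 40), (v, x, a, a, 37, 38), (v, x, a, t, 18, 40), (v, x, a, t, 37, 38)}
Projecting to E, A, B (6 duplicate(s) eliminated): {(18, v, a), (28, v, a), (33, v, a), (37, v, a)}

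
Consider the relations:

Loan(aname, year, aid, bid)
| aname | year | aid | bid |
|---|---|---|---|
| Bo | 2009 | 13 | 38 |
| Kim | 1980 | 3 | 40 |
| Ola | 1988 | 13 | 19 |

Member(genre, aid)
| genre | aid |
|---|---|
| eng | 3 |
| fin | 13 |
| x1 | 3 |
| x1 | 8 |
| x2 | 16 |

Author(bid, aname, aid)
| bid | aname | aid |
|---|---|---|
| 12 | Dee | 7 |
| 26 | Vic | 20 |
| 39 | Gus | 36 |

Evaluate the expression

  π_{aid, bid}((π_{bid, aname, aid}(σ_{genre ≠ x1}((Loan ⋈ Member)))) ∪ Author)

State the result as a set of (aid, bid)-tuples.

{(13, 19), (13, 38), (20, 26), (3, 40), (36, 39), (7, 12)}

Natural join on aid: {(Bo, 2009, 13, 38, fin), (Kim, 1980, 3, 40, eng), (Kim, 1980, 3, 40, x1), (Ola, 1988, 13, 19, fin)}
Selection genre ≠ x1: {(Bo, 2009, 13, 38, fin), (Kim, 1980, 3, 40, eng), (Ola, 1988, 13, 19, fin)}
Projecting to bid, aname, aid: {(19, Ola, 13), (38, Bo, 13), (40, Kim, 3)}
Set union of the two operands is {(12, Dee, 7), (19, Ola, 13), (26, Vic, 20), (38, Bo, 13), (39, Gus, 36), (40, Kim, 3)}.
Projecting to aid, bid: {(13, 19), (13, 38), (20, 26), (3, 40), (36, 39), (7, 12)}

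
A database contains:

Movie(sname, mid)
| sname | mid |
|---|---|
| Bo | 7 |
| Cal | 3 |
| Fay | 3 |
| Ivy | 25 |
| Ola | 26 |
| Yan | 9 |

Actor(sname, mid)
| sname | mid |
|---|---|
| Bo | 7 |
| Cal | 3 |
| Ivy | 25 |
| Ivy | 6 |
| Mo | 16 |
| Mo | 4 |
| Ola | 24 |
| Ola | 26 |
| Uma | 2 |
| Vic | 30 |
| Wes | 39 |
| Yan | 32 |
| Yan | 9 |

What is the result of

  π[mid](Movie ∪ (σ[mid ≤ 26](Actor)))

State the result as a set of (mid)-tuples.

{16, 2, 24, 25, 26, 3, 4, 6, 7, 9}

Selection mid ≤ 26: {(Bo, 7), (Cal, 3), (Ivy, 25), (Ivy, 6), (Mo, 16), (Mo, 4), (Ola, 24), (Ola, 26), (Uma, 2), (Yan, 9)}
Taking the union: {(Bo, 7), (Cal, 3), (Fay, 3), (Ivy, 25), (Ivy, 6), (Mo, 16), (Mo, 4), (Ola, 24), (Ola, 26), (Uma, 2), (Yan, 9)}
Keep only column(s) mid (1 duplicate(s) eliminated): {16, 2, 24, 25, 26, 3, 4, 6, 7, 9}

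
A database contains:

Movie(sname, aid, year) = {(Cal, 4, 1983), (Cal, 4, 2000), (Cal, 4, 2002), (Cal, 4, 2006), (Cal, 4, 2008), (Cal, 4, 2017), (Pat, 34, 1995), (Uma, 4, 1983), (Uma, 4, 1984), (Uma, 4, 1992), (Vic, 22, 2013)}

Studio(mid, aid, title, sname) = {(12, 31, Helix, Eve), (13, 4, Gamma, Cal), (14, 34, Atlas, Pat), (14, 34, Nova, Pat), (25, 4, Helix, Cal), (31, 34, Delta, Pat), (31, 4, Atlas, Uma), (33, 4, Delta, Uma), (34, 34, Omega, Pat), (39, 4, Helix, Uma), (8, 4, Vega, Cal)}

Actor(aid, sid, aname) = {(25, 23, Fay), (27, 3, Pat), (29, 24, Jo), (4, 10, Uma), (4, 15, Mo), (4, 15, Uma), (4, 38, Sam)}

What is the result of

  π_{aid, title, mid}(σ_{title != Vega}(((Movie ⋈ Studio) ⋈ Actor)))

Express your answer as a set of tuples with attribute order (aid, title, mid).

{(4, Atlas, 31), (4, Delta, 33), (4, Gamma, 13), (4, Helix, 25), (4, Helix, 39)}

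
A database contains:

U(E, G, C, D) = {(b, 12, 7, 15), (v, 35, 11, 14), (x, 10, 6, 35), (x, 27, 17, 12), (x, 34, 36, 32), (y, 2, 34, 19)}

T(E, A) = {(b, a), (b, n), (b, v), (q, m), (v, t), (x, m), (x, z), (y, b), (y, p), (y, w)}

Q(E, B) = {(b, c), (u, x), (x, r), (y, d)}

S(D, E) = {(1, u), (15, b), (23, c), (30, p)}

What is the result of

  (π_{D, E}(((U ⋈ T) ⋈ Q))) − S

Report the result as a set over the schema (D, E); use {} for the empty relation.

Natural join on E: {(b, 12, 7, 15, a), (b, 12, 7, 15, n), (b, 12, 7, 15, v), (v, 35, 11, 14, t), (x, 10, 6, 35, m), (x, 10, 6, 35, z), (x, 27, 17, 12, m), (x, 27, 17, 12, z), (x, 34, 36, 32, m), (x, 34, 36, 32, z), (y, 2, 34, 19, b), (y, 2, 34, 19, p), (y, 2, 34, 19, w)}
Natural join on E: {(b, 12, 7, 15, a, c), (b, 12, 7, 15, n, c), (b, 12, 7, 15, v, c), (x, 10, 6, 35, m, r), (x, 10, 6, 35, z, r), (x, 27, 17, 12, m, r), (x, 27, 17, 12, z, r), (x, 34, 36, 32, m, r), (x, 34, 36, 32, z, r), (y, 2, 34, 19, b, d), (y, 2, 34, 19, p, d), (y, 2, 34, 19, w, d)}
Projecting to D, E (7 duplicate(s) eliminated): {(12, x), (15, b), (19, y), (32, x), (35, x)}
Set difference of the two operands is {(12, x), (19, y), (32, x), (35, x)}.

{(12, x), (19, y), (32, x), (35, x)}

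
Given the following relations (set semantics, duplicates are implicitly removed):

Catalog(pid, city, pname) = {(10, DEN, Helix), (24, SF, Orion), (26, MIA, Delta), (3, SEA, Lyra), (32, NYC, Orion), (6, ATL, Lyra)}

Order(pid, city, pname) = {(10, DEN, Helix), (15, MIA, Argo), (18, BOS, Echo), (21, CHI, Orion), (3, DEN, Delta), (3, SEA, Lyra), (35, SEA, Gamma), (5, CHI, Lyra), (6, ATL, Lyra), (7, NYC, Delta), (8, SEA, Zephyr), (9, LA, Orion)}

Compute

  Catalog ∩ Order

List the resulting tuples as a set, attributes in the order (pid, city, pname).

{(10, DEN, Helix), (3, SEA, Lyra), (6, ATL, Lyra)}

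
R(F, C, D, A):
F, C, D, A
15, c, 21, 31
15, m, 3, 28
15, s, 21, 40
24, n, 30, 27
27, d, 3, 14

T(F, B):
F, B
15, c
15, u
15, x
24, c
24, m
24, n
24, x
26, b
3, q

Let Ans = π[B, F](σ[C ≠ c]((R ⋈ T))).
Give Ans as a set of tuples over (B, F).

R ⋈ T (natural join on F): {(15, c, 21, 31, c), (15, c, 21, 31, u), (15, c, 21, 31, x), (15, m, 3, 28, c), (15, m, 3, 28, u), (15, m, 3, 28, x), (15, s, 21, 40, c), (15, s, 21, 40, u), (15, s, 21, 40, x), (24, n, 30, 27, c), (24, n, 30, 27, m), (24, n, 30, 27, n), (24, n, 30, 27, x)}
Selection C ≠ c: {(15, m, 3, 28, c), (15, m, 3, 28, u), (15, m, 3, 28, x), (15, s, 21, 40, c), (15, s, 21, 40, u), (15, s, 21, 40, x), (24, n, 30, 27, c), (24, n, 30, 27, m), (24, n, 30, 27, n), (24, n, 30, 27, x)}
Keep only column(s) B, F (3 duplicate(s) eliminated): {(c, 15), (c, 24), (m, 24), (n, 24), (u, 15), (x, 15), (x, 24)}

{(c, 15), (c, 24), (m, 24), (n, 24), (u, 15), (x, 15), (x, 24)}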